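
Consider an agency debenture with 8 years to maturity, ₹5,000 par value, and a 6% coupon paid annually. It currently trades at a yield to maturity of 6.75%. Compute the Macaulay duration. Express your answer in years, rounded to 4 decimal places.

6.5445 years

Periodic yield y = 0.0675. Discount each cash flow and weight by its year:
  t   CF        PV=CF/(1+0.0675)^t    t·PV
  1       300.00       281.0304       281.0304
  2       300.00       263.2604       526.5207
  3       300.00       246.6139       739.8418
  4       300.00       231.0201       924.0803
  5       300.00       216.4122     1,082.0612
  6       300.00       202.7281     1,216.3686
  7       300.00       189.9092     1,329.3646
  8     5,300.00     3,142.9162    25,143.3295
  Σ                  4,773.8906    31,242.5972
Price P = Σ PV = 4,773.8906.
Macaulay duration = Σ(t·PV) / P = 31,242.5972 / 4,773.8906 = 6.54447 years.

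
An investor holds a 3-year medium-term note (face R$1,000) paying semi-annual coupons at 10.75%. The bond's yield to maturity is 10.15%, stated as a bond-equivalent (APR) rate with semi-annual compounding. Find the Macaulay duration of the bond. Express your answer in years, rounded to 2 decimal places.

2.65 years

Periodic yield y = 0.05075. Discount each cash flow and weight by its period:
  t   CF        PV=CF/(1+0.05075)^t    t·PV
  1        53.75        51.1539        51.1539
  2        53.75        48.6833        97.3665
  3        53.75        46.3319       138.9958
  4        53.75        44.0941       176.3766
  5        53.75        41.9644       209.8222
  6     1,053.75       782.9629     4,697.7775
  Σ                  1,015.1906     5,371.4925
Price P = Σ PV = 1,015.1906.
Macaulay duration = Σ(t·PV) / P = 5,371.4925 / 1,015.1906 = 5.29112 half-year periods.
In years: 5.29112 / 2 = 2.64556 years.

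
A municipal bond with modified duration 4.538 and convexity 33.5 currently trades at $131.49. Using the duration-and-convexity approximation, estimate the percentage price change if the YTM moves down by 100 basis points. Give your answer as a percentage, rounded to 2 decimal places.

Duration effect: -D_mod·Δy = -4.538 × (-0.01) = +0.045380
Convexity effect: ½·C·(Δy)² = 0.5 × 33.5 × (-0.01)² = +0.0016750
ΔP/P ≈ +0.045380 + 0.0016750 = +0.047055
= +4.7055%.

+4.71%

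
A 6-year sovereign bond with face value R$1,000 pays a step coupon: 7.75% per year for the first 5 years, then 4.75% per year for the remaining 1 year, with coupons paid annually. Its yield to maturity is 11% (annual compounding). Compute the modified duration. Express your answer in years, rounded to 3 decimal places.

4.428 years

Periodic yield y = 0.11. First find Macaulay duration:
  t   CF        PV=CF/(1+0.11)^t    t·PV
  1        77.50        69.8198        69.8198
  2        77.50        62.9007       125.8015
  3        77.50        56.6673       170.0020
  4        77.50        51.0517       204.2066
  5        77.50        45.9925       229.9624
  6     1,047.50       560.0363     3,360.2177
  Σ                    846.4683     4,160.0099
P = 846.4683; Macaulay duration = 4,160.0099 / 846.4683 = 4.91455 years.
Modified duration = D_Mac / (1 + y) = 4.91455 / 1.11 = 4.42752 years.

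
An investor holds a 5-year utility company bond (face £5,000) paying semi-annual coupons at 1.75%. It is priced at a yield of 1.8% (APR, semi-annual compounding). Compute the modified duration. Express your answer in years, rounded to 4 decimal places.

4.7661 years

Periodic yield y = 0.009. First find Macaulay duration:
  t   CF        PV=CF/(1+0.009)^t    t·PV
  1        43.75        43.3598        43.3598
  2        43.75        42.9730        85.9460
  3        43.75        42.5897       127.7691
  4        43.75        42.2098       168.8392
  5        43.75        41.8333       209.1665
  6        43.75        41.4602       248.7610
  7        43.75        41.0904       287.6325
  8        43.75        40.7238       325.7907
  9        43.75        40.3606       363.2454
  10    5,043.75     4,611.4966    46,114.9657
  Σ                  4,988.0971    47,975.4759
P = 4,988.0971; Macaulay duration = 47,975.4759 / 4,988.0971 = 9.61799 half-year periods = 4.80900 years.
Modified duration = D_Mac / (1 + y) = 4.80900 / 1.009 = 4.76610 years.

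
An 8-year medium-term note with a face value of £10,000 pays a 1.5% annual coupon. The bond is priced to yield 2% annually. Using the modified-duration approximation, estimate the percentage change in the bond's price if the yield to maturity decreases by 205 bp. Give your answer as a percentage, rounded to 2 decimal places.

+15.25%

Periodic yield y = 0.02. Modified duration first:
  t   CF        PV=CF/(1+0.02)^t    t·PV
  1       150.00       147.0588       147.0588
  2       150.00       144.1753       288.3506
  3       150.00       141.3484       424.0451
  4       150.00       138.5768       554.3073
  5       150.00       135.8596       679.2981
  6       150.00       133.1957       799.1742
  7       150.00       130.5840       914.0882
  8    10,150.00     8,662.9273    69,303.4181
  Σ                  9,633.7259    73,109.7404
P = 9,633.7259; D_Mac = 7.58894 yrs; D_mod = 7.58894/(1+0.02) = 7.44013 yrs.
ΔP/P ≈ -D_mod · Δy = -7.44013 × (-0.0205) = +0.152523 = +15.2523%.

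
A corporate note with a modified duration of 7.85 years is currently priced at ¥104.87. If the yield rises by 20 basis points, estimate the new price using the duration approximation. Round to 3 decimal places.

¥103.224

Duration approximation: ΔP/P ≈ -D_mod · Δy = -7.85 × (+0.002) = -0.015700.
New price ≈ 104.87 × (1 - 0.015700) = 103.223541.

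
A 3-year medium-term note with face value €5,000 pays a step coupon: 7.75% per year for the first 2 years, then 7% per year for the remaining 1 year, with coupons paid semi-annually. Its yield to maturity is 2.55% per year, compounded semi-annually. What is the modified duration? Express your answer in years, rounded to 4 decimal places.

2.7198 years

Periodic yield y = 0.01275. First find Macaulay duration:
  t   CF        PV=CF/(1+0.01275)^t    t·PV
  1       193.75       191.3108       191.3108
  2       193.75       188.9023       377.8046
  3       193.75       186.5241       559.5723
  4       193.75       184.1759       736.7034
  5       175.00       164.2581       821.2905
  6     5,175.00     4,796.1951    28,777.1707
  Σ                  5,711.3663    31,463.8523
P = 5,711.3663; Macaulay duration = 31,463.8523 / 5,711.3663 = 5.50899 half-year periods = 2.75449 years.
Modified duration = D_Mac / (1 + y) = 2.75449 / 1.01275 = 2.71982 years.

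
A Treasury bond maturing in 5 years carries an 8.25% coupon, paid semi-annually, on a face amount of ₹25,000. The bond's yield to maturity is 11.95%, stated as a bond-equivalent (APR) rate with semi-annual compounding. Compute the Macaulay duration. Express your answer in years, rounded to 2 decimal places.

Periodic yield y = 0.05975. Discount each cash flow and weight by its period:
  t   CF        PV=CF/(1+0.05975)^t    t·PV
  1     1,031.25       973.1069       973.1069
  2     1,031.25       918.2419     1,836.4838
  3     1,031.25       866.4703     2,599.4109
  4     1,031.25       817.6177     3,270.4706
  5     1,031.25       771.5194     3,857.5969
  6     1,031.25       728.0202     4,368.1210
  7     1,031.25       686.9735     4,808.8145
  8     1,031.25       648.2411     5,185.9288
  9     1,031.25       611.6925     5,505.2322
  10   26,031.25    14,570.0409   145,700.4089
  Σ                 21,591.9242   178,105.5745
Price P = Σ PV = 21,591.9242.
Macaulay duration = Σ(t·PV) / P = 178,105.5745 / 21,591.9242 = 8.24871 half-year periods.
In years: 8.24871 / 2 = 4.12436 years.

4.12 years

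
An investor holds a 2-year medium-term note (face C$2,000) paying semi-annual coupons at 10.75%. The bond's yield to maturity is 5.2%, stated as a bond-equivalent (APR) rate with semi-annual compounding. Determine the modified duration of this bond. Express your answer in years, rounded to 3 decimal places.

1.813 years

Periodic yield y = 0.026. First find Macaulay duration:
  t   CF        PV=CF/(1+0.026)^t    t·PV
  1       107.50       104.7758       104.7758
  2       107.50       102.1207       204.2414
  3       107.50        99.5328       298.5985
  4     2,107.50     1,901.8582     7,607.4329
  Σ                  2,208.2876     8,215.0486
P = 2,208.2876; Macaulay duration = 8,215.0486 / 2,208.2876 = 3.72010 half-year periods = 1.86005 years.
Modified duration = D_Mac / (1 + y) = 1.86005 / 1.026 = 1.81291 years.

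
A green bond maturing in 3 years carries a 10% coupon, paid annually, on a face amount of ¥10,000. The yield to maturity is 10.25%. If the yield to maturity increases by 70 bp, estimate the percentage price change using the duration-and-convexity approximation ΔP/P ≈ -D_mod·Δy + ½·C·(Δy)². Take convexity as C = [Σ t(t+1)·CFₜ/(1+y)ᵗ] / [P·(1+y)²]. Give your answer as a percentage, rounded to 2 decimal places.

With y = 0.1025:
  t   CF        PV=CF/(1+0.1025)^t    t·PV        t(t+1)·PV
  1     1,000.00       907.0295       907.0295       1,814.0590
  2     1,000.00       822.7025     1,645.4049       4,936.2148
  3    11,000.00     8,208.3694    24,625.1081      98,500.4324
  Σ                  9,938.1013    27,177.5425     105,250.7062
P = 9,938.1013; D_Mac = 2.73468 yrs; D_mod = 2.48044 yrs; C = 8.71293.
Duration effect: -2.48044 × (+0.007) = -0.017363
Convexity effect: 0.5 × 8.71293 × (0.007)² = +0.0002135
ΔP/P ≈ -0.017363 + 0.0002135 = -0.017150 = -1.7150%.

-1.71%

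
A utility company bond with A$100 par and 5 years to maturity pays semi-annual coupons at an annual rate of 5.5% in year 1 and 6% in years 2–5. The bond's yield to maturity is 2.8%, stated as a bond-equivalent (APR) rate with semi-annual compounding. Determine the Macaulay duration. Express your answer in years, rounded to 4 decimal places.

Periodic yield y = 0.014. Discount each cash flow and weight by its period:
  t   CF        PV=CF/(1+0.014)^t    t·PV
  1         2.75         2.7120         2.7120
  2         2.75         2.6746         5.3492
  3         3.00         2.8774         8.6323
  4         3.00         2.8377        11.3509
  5         3.00         2.7985        13.9927
  6         3.00         2.7599        16.5594
  7         3.00         2.7218        19.0526
  8         3.00         2.6842        21.4737
  9         3.00         2.6472        23.8244
  10      103.00        89.6309       896.3088
  Σ                    114.3443     1,019.2561
Price P = Σ PV = 114.3443.
Macaulay duration = Σ(t·PV) / P = 1,019.2561 / 114.3443 = 8.91392 half-year periods.
In years: 8.91392 / 2 = 4.45696 years.

4.4570 years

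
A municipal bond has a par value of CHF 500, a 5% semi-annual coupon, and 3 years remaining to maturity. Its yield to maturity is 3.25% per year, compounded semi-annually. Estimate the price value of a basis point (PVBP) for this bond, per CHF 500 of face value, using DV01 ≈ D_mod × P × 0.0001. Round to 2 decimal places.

CHF 0.15

Periodic yield y = 0.01625.
  t   CF        PV=CF/(1+0.01625)^t    t·PV
  1        12.50        12.3001        12.3001
  2        12.50        12.1034        24.2069
  3        12.50        11.9099        35.7297
  4        12.50        11.7195        46.8779
  5        12.50        11.5321        57.6603
  6       512.50       465.2544     2,791.5266
  Σ                    524.8194     2,968.3015
P = 524.8194; D_Mac = 5.65585 half-year periods = 2.82793 yrs; D_mod = 2.78271 yrs.
DV01 ≈ 2.78271 × 524.8194 × 0.0001 = 0.146042.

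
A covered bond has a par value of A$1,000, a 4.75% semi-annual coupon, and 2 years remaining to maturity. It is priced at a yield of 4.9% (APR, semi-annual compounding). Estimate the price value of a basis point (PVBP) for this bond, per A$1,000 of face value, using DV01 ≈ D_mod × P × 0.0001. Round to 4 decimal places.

Periodic yield y = 0.0245.
  t   CF        PV=CF/(1+0.0245)^t    t·PV
  1        23.75        23.1820        23.1820
  2        23.75        22.6277        45.2553
  3        23.75        22.0865        66.2596
  4     1,023.75       929.2789     3,717.1155
  Σ                    997.1751     3,851.8125
P = 997.1751; D_Mac = 3.86272 half-year periods = 1.93136 yrs; D_mod = 1.88518 yrs.
DV01 ≈ 1.88518 × 997.1751 × 0.0001 = 0.187985.

A$0.1880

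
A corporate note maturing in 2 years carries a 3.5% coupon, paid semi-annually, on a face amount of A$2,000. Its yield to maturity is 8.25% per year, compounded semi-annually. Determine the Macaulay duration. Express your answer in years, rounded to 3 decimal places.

1.946 years

Periodic yield y = 0.04125. Discount each cash flow and weight by its period:
  t   CF        PV=CF/(1+0.04125)^t    t·PV
  1        35.00        33.6134        33.6134
  2        35.00        32.2818        64.5636
  3        35.00        31.0029        93.0088
  4     2,035.00     1,731.1885     6,924.7540
  Σ                  1,828.0867     7,115.9399
Price P = Σ PV = 1,828.0867.
Macaulay duration = Σ(t·PV) / P = 7,115.9399 / 1,828.0867 = 3.89256 half-year periods.
In years: 3.89256 / 2 = 1.94628 years.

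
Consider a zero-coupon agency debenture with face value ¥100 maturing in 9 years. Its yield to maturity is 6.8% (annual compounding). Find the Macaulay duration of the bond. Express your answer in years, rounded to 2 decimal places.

9.00 years

A zero-coupon bond has a single cash flow at maturity, so its Macaulay duration equals its maturity: 9 years.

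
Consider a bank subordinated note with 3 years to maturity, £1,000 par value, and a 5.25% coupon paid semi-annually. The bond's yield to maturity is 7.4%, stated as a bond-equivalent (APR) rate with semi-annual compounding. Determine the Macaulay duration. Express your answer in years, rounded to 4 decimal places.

2.8080 years

Periodic yield y = 0.037. Discount each cash flow and weight by its period:
  t   CF        PV=CF/(1+0.037)^t    t·PV
  1        26.25        25.3134        25.3134
  2        26.25        24.4102        48.8205
  3        26.25        23.5393        70.6178
  4        26.25        22.6994        90.7976
  5        26.25        21.8895       109.4474
  6     1,026.25       825.2407     4,951.4441
  Σ                    943.0925     5,296.4408
Price P = Σ PV = 943.0925.
Macaulay duration = Σ(t·PV) / P = 5,296.4408 / 943.0925 = 5.61604 half-year periods.
In years: 5.61604 / 2 = 2.80802 years.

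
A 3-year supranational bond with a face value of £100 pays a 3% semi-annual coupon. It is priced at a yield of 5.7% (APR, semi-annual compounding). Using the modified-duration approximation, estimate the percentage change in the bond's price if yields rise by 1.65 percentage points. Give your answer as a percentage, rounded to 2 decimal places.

Periodic yield y = 0.0285. Modified duration first:
  t   CF        PV=CF/(1+0.0285)^t    t·PV
  1         1.50         1.4584         1.4584
  2         1.50         1.4180         2.8360
  3         1.50         1.3787         4.1362
  4         1.50         1.3405         5.3621
  5         1.50         1.3034         6.5169
  6       101.50        85.7512       514.5073
  Σ                     92.6503       534.8169
P = 92.6503; D_Mac = 5.77243 half-year periods = 2.88621 yrs; D_mod = 2.88621/(1+0.0285) = 2.80623 yrs.
ΔP/P ≈ -D_mod · Δy = -2.80623 × (+0.0165) = -0.046303 = -4.6303%.

-4.63%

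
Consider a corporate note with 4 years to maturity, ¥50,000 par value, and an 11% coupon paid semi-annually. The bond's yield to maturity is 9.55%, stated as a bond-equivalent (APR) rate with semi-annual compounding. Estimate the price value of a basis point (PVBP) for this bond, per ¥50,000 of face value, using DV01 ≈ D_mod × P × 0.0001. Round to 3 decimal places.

Periodic yield y = 0.04775.
  t   CF        PV=CF/(1+0.04775)^t    t·PV
  1     2,750.00     2,624.6719     2,624.6719
  2     2,750.00     2,505.0555     5,010.1110
  3     2,750.00     2,390.8905     7,172.6715
  4     2,750.00     2,281.9284     9,127.7136
  5     2,750.00     2,177.9322    10,889.6608
  6     2,750.00     2,078.6754    12,472.0524
  7     2,750.00     1,983.9422    13,887.5951
  8    52,750.00    36,321.2769   290,570.2151
  Σ                 52,364.3729   351,754.6915
P = 52,364.3729; D_Mac = 6.71744 half-year periods = 3.35872 yrs; D_mod = 3.20565 yrs.
DV01 ≈ 3.20565 × 52,364.3729 × 0.0001 = 16.786194.

¥16.786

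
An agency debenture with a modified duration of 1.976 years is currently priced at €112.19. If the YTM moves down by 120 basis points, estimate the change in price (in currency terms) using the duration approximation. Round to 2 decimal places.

Duration approximation: ΔP/P ≈ -D_mod · Δy = -1.976 × (-0.012) = +0.023712.
ΔP ≈ 112.19 × (+0.023712) = +2.66024928.

+€2.66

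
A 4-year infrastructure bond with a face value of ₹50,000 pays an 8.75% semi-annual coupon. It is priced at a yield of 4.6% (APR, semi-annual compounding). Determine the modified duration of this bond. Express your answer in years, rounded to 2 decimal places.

Periodic yield y = 0.023. First find Macaulay duration:
  t   CF        PV=CF/(1+0.023)^t    t·PV
  1     2,187.50     2,138.3187     2,138.3187
  2     2,187.50     2,090.2431     4,180.4862
  3     2,187.50     2,043.2484     6,129.7451
  4     2,187.50     1,997.3102     7,989.2409
  5     2,187.50     1,952.4049     9,762.0246
  6     2,187.50     1,908.5092    11,451.0552
  7     2,187.50     1,865.6004    13,059.2028
  8    52,187.50    43,507.2289   348,057.8315
  Σ                 57,502.8638   402,767.9050
P = 57,502.8638; Macaulay duration = 402,767.9050 / 57,502.8638 = 7.00431 half-year periods = 3.50216 years.
Modified duration = D_Mac / (1 + y) = 3.50216 / 1.023 = 3.42342 years.

3.42 years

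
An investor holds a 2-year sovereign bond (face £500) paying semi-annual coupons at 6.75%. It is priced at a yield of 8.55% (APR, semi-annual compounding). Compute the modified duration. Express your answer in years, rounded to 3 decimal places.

1.824 years

Periodic yield y = 0.04275. First find Macaulay duration:
  t   CF        PV=CF/(1+0.04275)^t    t·PV
  1       16.875        16.1832        16.1832
  2       16.875        15.5197        31.0394
  3       16.875        14.8834        44.6503
  4      516.875       437.1845     1,748.7379
  Σ                    483.7708     1,840.6108
P = 483.7708; Macaulay duration = 1,840.6108 / 483.7708 = 3.80472 half-year periods = 1.90236 years.
Modified duration = D_Mac / (1 + y) = 1.90236 / 1.04275 = 1.82437 years.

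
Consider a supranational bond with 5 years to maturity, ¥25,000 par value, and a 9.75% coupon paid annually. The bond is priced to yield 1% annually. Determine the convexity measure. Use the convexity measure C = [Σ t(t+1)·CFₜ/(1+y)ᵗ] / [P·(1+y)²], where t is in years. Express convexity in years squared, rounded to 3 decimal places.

24.154

With y = 0.01:
  t   CF        PV=CF/(1+0.01)^t    t·PV        t(t+1)·PV
  1     2,437.50     2,413.3663     2,413.3663       4,826.7327
  2     2,437.50     2,389.4716     4,778.9432      14,336.8297
  3     2,437.50     2,365.8135     7,097.4405      28,389.7618
  4     2,437.50     2,342.3896     9,369.5584      46,847.7918
  5    27,437.50    26,105.8398   130,529.1990     783,175.1941
  Σ                 35,616.8808   154,188.5074     877,576.3101
P = 35,616.8808.
Convexity = Σ t(t+1)·PV / [P·(1+y)²] = 877,576.3101 / (35,616.8808 × 1.020100) = 24.15384.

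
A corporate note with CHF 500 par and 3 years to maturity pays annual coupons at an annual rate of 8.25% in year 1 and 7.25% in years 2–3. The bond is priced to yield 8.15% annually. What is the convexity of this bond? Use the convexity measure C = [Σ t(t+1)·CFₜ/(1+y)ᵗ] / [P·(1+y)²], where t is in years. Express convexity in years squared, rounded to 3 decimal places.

With y = 0.0815:
  t   CF        PV=CF/(1+0.0815)^t    t·PV        t(t+1)·PV
  1        41.25        38.1415        38.1415          76.2829
  2        36.25        30.9924        61.9848         185.9543
  3       536.25       423.9237     1,271.7712       5,087.0848
  Σ                    493.0576     1,371.8974       5,349.3221
P = 493.0576.
Convexity = Σ t(t+1)·PV / [P·(1+y)²] = 5,349.3221 / (493.0576 × 1.169642) = 9.27573.

9.276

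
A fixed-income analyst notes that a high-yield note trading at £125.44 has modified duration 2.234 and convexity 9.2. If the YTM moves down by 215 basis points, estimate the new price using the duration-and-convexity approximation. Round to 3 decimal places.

£131.732

Duration effect: -D_mod·Δy = -2.234 × (-0.0215) = +0.048031
Convexity effect: ½·C·(Δy)² = 0.5 × 9.2 × (-0.0215)² = +0.00212635
ΔP/P ≈ +0.048031 + 0.00212635 = +0.05015735
New price ≈ 125.44 × (1 + 0.05015735) = 131.731737984.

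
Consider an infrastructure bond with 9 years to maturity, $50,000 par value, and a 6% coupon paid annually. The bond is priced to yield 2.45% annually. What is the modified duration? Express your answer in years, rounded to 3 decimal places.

7.268 years

Periodic yield y = 0.0245. First find Macaulay duration:
  t   CF        PV=CF/(1+0.0245)^t    t·PV
  1     3,000.00     2,928.2577     2,928.2577
  2     3,000.00     2,858.2310     5,716.4621
  3     3,000.00     2,789.8790     8,369.6370
  4     3,000.00     2,723.1615    10,892.6461
  5     3,000.00     2,658.0396    13,290.1978
  6     3,000.00     2,594.4749    15,566.8496
  7     3,000.00     2,532.4304    17,727.0127
  8     3,000.00     2,471.8696    19,774.9566
  9    53,000.00    42,625.3742   383,628.3681
  Σ                 64,181.7179   477,894.3877
P = 64,181.7179; Macaulay duration = 477,894.3877 / 64,181.7179 = 7.44596 years.
Modified duration = D_Mac / (1 + y) = 7.44596 / 1.0245 = 7.26789 years.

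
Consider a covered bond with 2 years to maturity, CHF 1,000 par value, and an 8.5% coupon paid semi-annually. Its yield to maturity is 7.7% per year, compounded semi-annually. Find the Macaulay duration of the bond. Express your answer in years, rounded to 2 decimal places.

Periodic yield y = 0.0385. Discount each cash flow and weight by its period:
  t   CF        PV=CF/(1+0.0385)^t    t·PV
  1        42.50        40.9244        40.9244
  2        42.50        39.4072        78.8145
  3        42.50        37.9463       113.8389
  4     1,042.50       896.2931     3,585.1725
  Σ                  1,014.5711     3,818.7502
Price P = Σ PV = 1,014.5711.
Macaulay duration = Σ(t·PV) / P = 3,818.7502 / 1,014.5711 = 3.76391 half-year periods.
In years: 3.76391 / 2 = 1.88195 years.

1.88 years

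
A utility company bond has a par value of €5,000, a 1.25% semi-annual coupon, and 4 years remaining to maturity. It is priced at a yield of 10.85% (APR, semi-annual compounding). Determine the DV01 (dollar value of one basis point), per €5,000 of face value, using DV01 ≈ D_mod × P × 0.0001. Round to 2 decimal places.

Periodic yield y = 0.05425.
  t   CF        PV=CF/(1+0.05425)^t    t·PV
  1        31.25        29.6419        29.6419
  2        31.25        28.1166        56.2332
  3        31.25        26.6698        80.0093
  4        31.25        25.2974       101.1895
  5        31.25        23.9956       119.9781
  6        31.25        22.7608       136.5651
  7        31.25        21.5896       151.1273
  8     5,031.25     3,297.0613    26,376.4903
  Σ                  3,475.1330    27,051.2347
P = 3,475.1330; D_Mac = 7.78423 half-year periods = 3.89211 yrs; D_mod = 3.69183 yrs.
DV01 ≈ 3.69183 × 3,475.1330 × 0.0001 = 1.282961.

€1.28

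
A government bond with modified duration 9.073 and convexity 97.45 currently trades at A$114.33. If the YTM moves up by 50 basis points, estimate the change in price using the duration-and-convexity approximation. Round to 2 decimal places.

Duration effect: -D_mod·Δy = -9.073 × (+0.005) = -0.045365
Convexity effect: ½·C·(Δy)² = 0.5 × 97.45 × (0.005)² = +0.001218125
ΔP/P ≈ -0.045365 + 0.001218125 = -0.044146875
ΔP ≈ 114.33 × (-0.044146875) = -5.04731221875.

-A$5.05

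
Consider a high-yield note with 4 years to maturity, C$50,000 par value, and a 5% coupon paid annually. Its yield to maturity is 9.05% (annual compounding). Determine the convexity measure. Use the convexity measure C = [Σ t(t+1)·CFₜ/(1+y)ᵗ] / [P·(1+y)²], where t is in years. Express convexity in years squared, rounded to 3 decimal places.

With y = 0.0905:
  t   CF        PV=CF/(1+0.0905)^t    t·PV        t(t+1)·PV
  1     2,500.00     2,292.5264     2,292.5264       4,585.0527
  2     2,500.00     2,102.2709     4,204.5417      12,613.6251
  3     2,500.00     1,927.8045     5,783.4136      23,133.6545
  4    52,500.00    37,124.1590   148,496.6359     742,483.1795
  Σ                 43,446.7607   160,777.1176     782,815.5118
P = 43,446.7607.
Convexity = Σ t(t+1)·PV / [P·(1+y)²] = 782,815.5118 / (43,446.7607 × 1.189190) = 15.15133.

15.151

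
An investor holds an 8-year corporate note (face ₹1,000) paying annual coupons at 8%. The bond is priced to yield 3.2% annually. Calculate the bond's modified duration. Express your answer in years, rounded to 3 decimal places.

6.270 years

Periodic yield y = 0.032. First find Macaulay duration:
  t   CF        PV=CF/(1+0.032)^t    t·PV
  1        80.00        77.5194        77.5194
  2        80.00        75.1157       150.2314
  3        80.00        72.7865       218.3595
  4        80.00        70.5296       282.1183
  5        80.00        68.3426       341.7130
  6        80.00        66.2235       397.3407
  7        80.00        64.1700       449.1901
  8     1,080.00       839.4333     6,715.4661
  Σ                  1,334.1205     8,631.9384
P = 1,334.1205; Macaulay duration = 8,631.9384 / 1,334.1205 = 6.47013 years.
Modified duration = D_Mac / (1 + y) = 6.47013 / 1.032 = 6.26951 years.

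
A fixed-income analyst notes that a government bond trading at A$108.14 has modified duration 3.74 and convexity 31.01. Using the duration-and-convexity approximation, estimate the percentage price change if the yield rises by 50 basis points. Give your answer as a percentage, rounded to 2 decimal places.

-1.83%

Duration effect: -D_mod·Δy = -3.74 × (+0.005) = -0.018700
Convexity effect: ½·C·(Δy)² = 0.5 × 31.01 × (0.005)² = +0.000387625
ΔP/P ≈ -0.018700 + 0.000387625 = -0.018312375
= -1.8312375%.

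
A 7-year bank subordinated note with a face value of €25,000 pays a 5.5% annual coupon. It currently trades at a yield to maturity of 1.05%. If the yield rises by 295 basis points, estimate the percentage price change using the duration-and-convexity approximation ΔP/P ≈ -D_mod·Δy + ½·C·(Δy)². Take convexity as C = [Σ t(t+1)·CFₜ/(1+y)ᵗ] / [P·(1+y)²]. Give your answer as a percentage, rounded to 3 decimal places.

-15.916%

With y = 0.0105:
  t   CF        PV=CF/(1+0.0105)^t    t·PV        t(t+1)·PV
  1     1,375.00     1,360.7125     1,360.7125       2,721.4250
  2     1,375.00     1,346.5735     2,693.1470       8,079.4410
  3     1,375.00     1,332.5814     3,997.7442      15,990.9767
  4     1,375.00     1,318.7347     5,274.9387      26,374.6936
  5     1,375.00     1,305.0318     6,525.1592      39,150.9553
  6     1,375.00     1,291.4714     7,748.8284      54,241.7986
  7    26,375.00    24,515.3582   171,607.5075   1,372,860.0596
  Σ                 32,470.4635   199,208.0374   1,519,419.3498
P = 32,470.4635; D_Mac = 6.13505 yrs; D_mod = 6.07130 yrs; C = 45.82648.
Duration effect: -6.07130 × (+0.0295) = -0.179103
Convexity effect: 0.5 × 45.82648 × (0.0295)² = +0.0199402
ΔP/P ≈ -0.179103 + 0.0199402 = -0.159163 = -15.9163%.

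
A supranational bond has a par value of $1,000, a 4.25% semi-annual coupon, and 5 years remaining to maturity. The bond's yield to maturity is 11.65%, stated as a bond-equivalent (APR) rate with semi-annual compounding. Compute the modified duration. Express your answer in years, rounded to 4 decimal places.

Periodic yield y = 0.05825. First find Macaulay duration:
  t   CF        PV=CF/(1+0.05825)^t    t·PV
  1        21.25        20.0803        20.0803
  2        21.25        18.9750        37.9501
  3        21.25        17.9306        53.7917
  4        21.25        16.9436        67.7744
  5        21.25        16.0110        80.0548
  6        21.25        15.1297        90.7780
  7        21.25        14.2969       100.0781
  8        21.25        13.5099       108.0793
  9        21.25        12.7663       114.8965
  10    1,021.25       579.7614     5,797.6140
  Σ                    725.4046     6,471.0973
P = 725.4046; Macaulay duration = 6,471.0973 / 725.4046 = 8.92067 half-year periods = 4.46034 years.
Modified duration = D_Mac / (1 + y) = 4.46034 / 1.05825 = 4.21482 years.

4.2148 years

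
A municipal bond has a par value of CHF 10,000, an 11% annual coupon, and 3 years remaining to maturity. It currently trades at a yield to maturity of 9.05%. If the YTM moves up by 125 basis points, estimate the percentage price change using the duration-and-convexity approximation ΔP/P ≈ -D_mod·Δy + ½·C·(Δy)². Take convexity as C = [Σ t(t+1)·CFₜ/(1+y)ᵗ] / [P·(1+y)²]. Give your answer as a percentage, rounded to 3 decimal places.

-3.048%

With y = 0.0905:
  t   CF        PV=CF/(1+0.0905)^t    t·PV        t(t+1)·PV
  1     1,100.00     1,008.7116     1,008.7116       2,017.4232
  2     1,100.00       924.9992     1,849.9983       5,549.9950
  3    11,100.00     8,559.4522    25,678.3565     102,713.4259
  Σ                 10,493.1629    28,537.0664     110,280.8442
P = 10,493.1629; D_Mac = 2.71959 yrs; D_mod = 2.49389 yrs; C = 8.83776.
Duration effect: -2.49389 × (+0.0125) = -0.031174
Convexity effect: 0.5 × 8.83776 × (0.0125)² = +0.0006905
ΔP/P ≈ -0.031174 + 0.0006905 = -0.030483 = -3.0483%.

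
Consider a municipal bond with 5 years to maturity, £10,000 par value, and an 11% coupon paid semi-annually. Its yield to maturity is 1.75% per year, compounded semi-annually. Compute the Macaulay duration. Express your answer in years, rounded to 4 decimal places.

Periodic yield y = 0.00875. Discount each cash flow and weight by its period:
  t   CF        PV=CF/(1+0.00875)^t    t·PV
  1       550.00       545.2292       545.2292
  2       550.00       540.4999     1,080.9997
  3       550.00       535.8115     1,607.4346
  4       550.00       531.1638     2,124.6553
  5       550.00       526.5565     2,632.7823
  6       550.00       521.9891     3,131.9344
  7       550.00       517.4613     3,622.2289
  8       550.00       512.9728     4,103.7821
  9       550.00       508.5232     4,576.7087
  10   10,550.00     9,669.7887    96,697.8866
  Σ                 14,409.9959   120,123.6419
Price P = Σ PV = 14,409.9959.
Macaulay duration = Σ(t·PV) / P = 120,123.6419 / 14,409.9959 = 8.33613 half-year periods.
In years: 8.33613 / 2 = 4.16807 years.

4.1681 years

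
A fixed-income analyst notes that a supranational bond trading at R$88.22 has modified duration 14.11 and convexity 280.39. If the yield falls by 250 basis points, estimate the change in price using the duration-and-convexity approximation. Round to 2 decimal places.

Duration effect: -D_mod·Δy = -14.11 × (-0.025) = +0.352750
Convexity effect: ½·C·(Δy)² = 0.5 × 280.39 × (-0.025)² = +0.087621875
ΔP/P ≈ +0.352750 + 0.087621875 = +0.440371875
ΔP ≈ 88.22 × (+0.440371875) = +38.8496068125.

+R$38.85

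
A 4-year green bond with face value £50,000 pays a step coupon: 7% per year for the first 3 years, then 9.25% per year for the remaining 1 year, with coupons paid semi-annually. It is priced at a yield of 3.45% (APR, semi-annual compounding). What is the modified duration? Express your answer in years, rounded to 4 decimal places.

Periodic yield y = 0.01725. First find Macaulay duration:
  t   CF        PV=CF/(1+0.01725)^t    t·PV
  1     1,750.00     1,720.3244     1,720.3244
  2     1,750.00     1,691.1520     3,382.3041
  3     1,750.00     1,662.4743     4,987.4230
  4     1,750.00     1,634.2830     6,537.1319
  5     1,750.00     1,606.5696     8,032.8482
  6     1,750.00     1,579.3263     9,475.9576
  7     2,312.50     2,051.5771    14,361.0400
  8    52,312.50    45,623.0050   364,984.0400
  Σ                 57,568.7118   413,481.0692
P = 57,568.7118; Macaulay duration = 413,481.0692 / 57,568.7118 = 7.18239 half-year periods = 3.59120 years.
Modified duration = D_Mac / (1 + y) = 3.59120 / 1.01725 = 3.53030 years.

3.5303 years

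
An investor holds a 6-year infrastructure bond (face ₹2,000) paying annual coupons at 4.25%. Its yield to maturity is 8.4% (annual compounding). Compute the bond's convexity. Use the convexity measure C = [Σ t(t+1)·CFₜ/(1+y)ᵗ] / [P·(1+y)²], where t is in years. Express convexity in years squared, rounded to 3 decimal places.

With y = 0.084:
  t   CF        PV=CF/(1+0.084)^t    t·PV        t(t+1)·PV
  1        85.00        78.4133        78.4133         156.8266
  2        85.00        72.3370       144.6740         434.0219
  3        85.00        66.7315       200.1946         800.7784
  4        85.00        61.5605       246.2418       1,231.2090
  5        85.00        56.7901       283.9504       1,703.7025
  6     2,085.00     1,285.0806     7,710.4836      53,973.3850
  Σ                  1,620.9129     8,663.9576      58,299.9234
P = 1,620.9129.
Convexity = Σ t(t+1)·PV / [P·(1+y)²] = 58,299.9234 / (1,620.9129 × 1.175056) = 30.60904.

30.609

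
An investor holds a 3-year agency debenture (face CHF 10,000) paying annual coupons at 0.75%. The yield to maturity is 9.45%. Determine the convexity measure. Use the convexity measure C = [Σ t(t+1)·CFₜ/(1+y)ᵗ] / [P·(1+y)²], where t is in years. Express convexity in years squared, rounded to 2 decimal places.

9.90

With y = 0.0945:
  t   CF        PV=CF/(1+0.0945)^t    t·PV        t(t+1)·PV
  1        75.00        68.5244        68.5244         137.0489
  2        75.00        62.6080       125.2160         375.6479
  3    10,075.00     7,684.1840    23,052.5521      92,210.2083
  Σ                  7,815.3165    23,246.2925      92,722.9051
P = 7,815.3165.
Convexity = Σ t(t+1)·PV / [P·(1+y)²] = 92,722.9051 / (7,815.3165 × 1.197930) = 9.90396.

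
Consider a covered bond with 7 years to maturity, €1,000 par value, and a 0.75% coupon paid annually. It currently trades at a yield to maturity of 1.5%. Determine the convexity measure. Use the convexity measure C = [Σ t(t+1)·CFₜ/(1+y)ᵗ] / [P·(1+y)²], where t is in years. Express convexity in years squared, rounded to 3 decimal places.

52.713

With y = 0.015:
  t   CF        PV=CF/(1+0.015)^t    t·PV        t(t+1)·PV
  1         7.50         7.3892         7.3892          14.7783
  2         7.50         7.2800        14.5599          43.6798
  3         7.50         7.1724        21.5171          86.0685
  4         7.50         7.0664        28.2655         141.3276
  5         7.50         6.9620        34.8098         208.8586
  6         7.50         6.8591        41.1544         288.0808
  7     1,007.50       907.7845     6,354.4914      50,835.9315
  Σ                    950.5134     6,502.1874      51,618.7252
P = 950.5134.
Convexity = Σ t(t+1)·PV / [P·(1+y)²] = 51,618.7252 / (950.5134 × 1.030225) = 52.71290.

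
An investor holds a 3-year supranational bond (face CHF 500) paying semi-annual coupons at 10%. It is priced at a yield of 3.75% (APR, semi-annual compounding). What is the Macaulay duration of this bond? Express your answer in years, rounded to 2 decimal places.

Periodic yield y = 0.01875. Discount each cash flow and weight by its period:
  t   CF        PV=CF/(1+0.01875)^t    t·PV
  1        25.00        24.5399        24.5399
  2        25.00        24.0882        48.1764
  3        25.00        23.6449        70.9346
  4        25.00        23.2097        92.8388
  5        25.00        22.7825       113.9126
  6       525.00       469.6276     2,817.7653
  Σ                    587.8928     3,168.1677
Price P = Σ PV = 587.8928.
Macaulay duration = Σ(t·PV) / P = 3,168.1677 / 587.8928 = 5.38902 half-year periods.
In years: 5.38902 / 2 = 2.69451 years.

2.69 years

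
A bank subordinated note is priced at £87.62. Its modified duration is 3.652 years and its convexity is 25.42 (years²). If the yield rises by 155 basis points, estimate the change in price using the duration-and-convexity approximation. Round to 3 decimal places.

Duration effect: -D_mod·Δy = -3.652 × (+0.0155) = -0.056606
Convexity effect: ½·C·(Δy)² = 0.5 × 25.42 × (0.0155)² = +0.0030535775
ΔP/P ≈ -0.056606 + 0.0030535775 = -0.0535524225
ΔP ≈ 87.62 × (-0.0535524225) = -4.69226325945.

-£4.692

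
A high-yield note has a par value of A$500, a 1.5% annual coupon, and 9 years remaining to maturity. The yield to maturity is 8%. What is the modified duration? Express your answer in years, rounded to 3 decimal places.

7.675 years

Periodic yield y = 0.08. First find Macaulay duration:
  t   CF        PV=CF/(1+0.08)^t    t·PV
  1         7.50         6.9444         6.9444
  2         7.50         6.4300        12.8601
  3         7.50         5.9537        17.8612
  4         7.50         5.5127        22.0509
  5         7.50         5.1044        25.5219
  6         7.50         4.7263        28.3576
  7         7.50         4.3762        30.6332
  8         7.50         4.0520        32.4161
  9       507.50       253.8764     2,284.8872
  Σ                    296.9761     2,461.5327
P = 296.9761; Macaulay duration = 2,461.5327 / 296.9761 = 8.28865 years.
Modified duration = D_Mac / (1 + y) = 8.28865 / 1.08 = 7.67468 years.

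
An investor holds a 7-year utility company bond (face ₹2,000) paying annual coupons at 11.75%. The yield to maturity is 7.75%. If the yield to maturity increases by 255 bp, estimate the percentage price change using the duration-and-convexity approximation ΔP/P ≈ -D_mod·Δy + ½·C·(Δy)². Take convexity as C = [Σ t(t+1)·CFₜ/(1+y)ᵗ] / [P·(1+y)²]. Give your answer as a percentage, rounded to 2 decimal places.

-11.51%

With y = 0.0775:
  t   CF        PV=CF/(1+0.0775)^t    t·PV        t(t+1)·PV
  1       235.00       218.0974       218.0974         436.1949
  2       235.00       202.4106       404.8212       1,214.4637
  3       235.00       187.8521       563.5563       2,254.2251
  4       235.00       174.3407       697.3627       3,486.8137
  5       235.00       161.8011       809.0055       4,854.0330
  6       235.00       150.1634       900.9806       6,306.8642
  7     2,235.00     1,325.4293     9,278.0053      74,224.0423
  Σ                  2,420.0947    12,871.8291      92,776.6369
P = 2,420.0947; D_Mac = 5.31873 yrs; D_mod = 4.93618 yrs; C = 33.01959.
Duration effect: -4.93618 × (+0.0255) = -0.125872
Convexity effect: 0.5 × 33.01959 × (0.0255)² = +0.0107355
ΔP/P ≈ -0.125872 + 0.0107355 = -0.115137 = -11.5137%.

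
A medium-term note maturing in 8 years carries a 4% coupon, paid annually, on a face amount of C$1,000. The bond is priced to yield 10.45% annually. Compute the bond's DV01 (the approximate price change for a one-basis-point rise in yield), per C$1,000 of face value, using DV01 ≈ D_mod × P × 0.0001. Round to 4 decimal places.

Periodic yield y = 0.1045.
  t   CF        PV=CF/(1+0.1045)^t    t·PV
  1        40.00        36.2155        36.2155
  2        40.00        32.7890        65.5781
  3        40.00        29.6868        89.0603
  4        40.00        26.8780       107.5120
  5        40.00        24.3350       121.6750
  6        40.00        22.0326       132.1956
  7        40.00        19.9480       139.6362
  8     1,040.00       469.5778     3,756.6226
  Σ                    661.4627     4,448.4952
P = 661.4627; D_Mac = 6.72524 yrs; D_mod = 6.08894 yrs.
DV01 ≈ 6.08894 × 661.4627 × 0.0001 = 0.402761.

C$0.4028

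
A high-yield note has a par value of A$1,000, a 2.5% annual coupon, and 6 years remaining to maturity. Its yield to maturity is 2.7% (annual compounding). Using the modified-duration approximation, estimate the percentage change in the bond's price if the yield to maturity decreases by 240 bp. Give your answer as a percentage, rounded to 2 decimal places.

Periodic yield y = 0.027. Modified duration first:
  t   CF        PV=CF/(1+0.027)^t    t·PV
  1        25.00        24.3427        24.3427
  2        25.00        23.7028        47.4055
  3        25.00        23.0796        69.2389
  4        25.00        22.4729        89.8914
  5        25.00        21.8820       109.4102
  6     1,025.00       873.5770     5,241.4622
  Σ                    989.0571     5,581.7509
P = 989.0571; D_Mac = 5.64351 yrs; D_mod = 5.64351/(1+0.027) = 5.49514 yrs.
ΔP/P ≈ -D_mod · Δy = -5.49514 × (-0.024) = +0.131883 = +13.1883%.

+13.19%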